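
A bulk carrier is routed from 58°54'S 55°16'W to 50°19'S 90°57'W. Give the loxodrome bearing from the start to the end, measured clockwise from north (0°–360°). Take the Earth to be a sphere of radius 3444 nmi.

Δψ = ln[tan(π/4+φ₂/2)/tan(π/4+φ₁/2)] = +0.2599
Δλ = -0.6228 rad (taken the short way round)
course = atan2(Δλ, Δψ) = 292.65°

292.6°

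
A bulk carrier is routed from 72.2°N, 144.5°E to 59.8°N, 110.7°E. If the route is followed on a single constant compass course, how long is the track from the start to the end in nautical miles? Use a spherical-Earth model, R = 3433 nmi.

1096 nmi

Rhumb course C = atan2(Δλ, Δψ) with Δψ = ln[tan(π/4+φ₂/2)/tan(π/4+φ₁/2)] = -0.5441, Δλ = -0.5899 → C = 227.31°
d = R·|Δφ| / |cos C| = 3433·0.21642 / 0.67798 = 1096 nmi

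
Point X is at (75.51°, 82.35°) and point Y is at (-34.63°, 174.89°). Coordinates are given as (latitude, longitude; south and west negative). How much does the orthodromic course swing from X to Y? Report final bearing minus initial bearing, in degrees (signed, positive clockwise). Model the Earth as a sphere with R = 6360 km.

+65.0°

At departure: θ₁ = atan2(sin Δλ cos φ₂, cos φ₁ sin φ₂ − sin φ₁ cos φ₂ cos Δλ) = 97.41°
At arrival: θ₂ = atan2(sin Δλ cos φ₁, −cos φ₂ sin φ₁ + sin φ₂ cos φ₁ cos Δλ) = 162.45°
Δθ = θ₂ − θ₁ = +65.0°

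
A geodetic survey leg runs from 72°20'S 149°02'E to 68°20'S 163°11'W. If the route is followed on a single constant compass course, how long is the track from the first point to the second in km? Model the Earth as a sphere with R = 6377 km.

1838 km

Δψ = ln[tan(π/4+φ₂/2)/tan(π/4+φ₁/2)] = +0.2081;  Δφ = +0.0698 rad,  Δλ = +0.8340 rad
q = Δφ/Δψ = 0.3354
d = R·√(Δφ² + q²Δλ²) = 6377·0.28830 = 1838 km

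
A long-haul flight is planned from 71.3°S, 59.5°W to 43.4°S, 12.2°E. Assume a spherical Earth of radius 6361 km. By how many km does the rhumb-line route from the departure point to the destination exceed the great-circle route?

241 km

Great circle: cos σ = sin φ₁ sin φ₂ + cos φ₁ cos φ₂ cos Δλ,  σ = 0.7613 rad → d_gc = 4842.44 km
Rhumb line: Δψ = +0.9615, q = Δφ/Δψ = 0.5064, d_rh = R√(Δφ²+q²Δλ²) = 5083.93 km
Excess = 5083.93 − 4842.44 = 241.49 ≈ 241 km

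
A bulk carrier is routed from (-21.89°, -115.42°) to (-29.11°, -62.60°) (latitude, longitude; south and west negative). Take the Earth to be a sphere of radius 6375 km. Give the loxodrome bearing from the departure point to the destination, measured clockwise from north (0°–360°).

Δψ = ln[tan(π/4+φ₂/2)/tan(π/4+φ₁/2)] = -0.1397
Δλ = +0.9219 rad (taken the short way round)
course = atan2(Δλ, Δψ) = 98.62°

98.6°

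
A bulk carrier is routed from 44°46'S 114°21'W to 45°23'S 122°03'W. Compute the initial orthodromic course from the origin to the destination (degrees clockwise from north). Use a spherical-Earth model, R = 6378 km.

260.8°

N = sin Δλ·cos φ₂ = -0.0941;  D = cos φ₁ sin φ₂ − sin φ₁ cos φ₂ cos Δλ = -0.0152
initial course = atan2(N, D) = 260.81°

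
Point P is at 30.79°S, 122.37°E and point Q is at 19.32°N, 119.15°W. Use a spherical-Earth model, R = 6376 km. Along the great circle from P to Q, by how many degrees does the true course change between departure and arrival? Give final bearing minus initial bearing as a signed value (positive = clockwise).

Initial bearing θ₁ = atan2(sin Δλ cos φ₂, cos φ₁ sin φ₂ − sin φ₁ cos φ₂ cos Δλ) = 86.28°
Final bearing θ₂ = (initial bearing from the destination back to the start) + 180° = 65.29°
Δθ = θ₂ − θ₁ = -21.0°

-21.0°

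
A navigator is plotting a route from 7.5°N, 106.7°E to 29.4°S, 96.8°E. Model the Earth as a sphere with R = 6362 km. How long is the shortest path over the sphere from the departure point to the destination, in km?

4232 km

cos σ = sin φ₁ sin φ₂ + cos φ₁ cos φ₂ cos Δλ
      = sin(7.50°)sin(-29.40°) + cos(7.50°)cos(-29.40°)cos(-9.90°) = 0.7868
σ = 38.110° → d = Rσ = 6362·0.66515 = 4232 km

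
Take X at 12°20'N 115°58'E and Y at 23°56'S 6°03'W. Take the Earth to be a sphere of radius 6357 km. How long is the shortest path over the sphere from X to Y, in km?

Haversine: a = sin²(Δφ/2)+cos φ₁ cos φ₂ sin²(Δλ/2) = 0.78002;  σ = 2·atan2(√a,√(1−a))
σ = 124.059° → d = Rσ = 6357·2.16524 = 13764 km

13764 km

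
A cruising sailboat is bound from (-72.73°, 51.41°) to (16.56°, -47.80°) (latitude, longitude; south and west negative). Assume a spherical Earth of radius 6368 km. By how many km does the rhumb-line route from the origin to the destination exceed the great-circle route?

Great circle: cos σ = sin φ₁ sin φ₂ + cos φ₁ cos φ₂ cos Δλ,  σ = 1.8941 rad → d_gc = 12061.7 km
Rhumb line: Δψ = +2.1779, q = Δφ/Δψ = 0.7155, d_rh = R√(Δφ²+q²Δλ²) = 12678.1 km
Excess = 12678.1 − 12061.7 = 616.4 ≈ 616 km

616 km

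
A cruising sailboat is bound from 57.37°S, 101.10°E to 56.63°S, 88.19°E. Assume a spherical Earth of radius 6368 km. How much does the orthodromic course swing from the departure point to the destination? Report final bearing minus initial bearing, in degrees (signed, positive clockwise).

At departure: θ₁ = atan2(sin Δλ cos φ₂, cos φ₁ sin φ₂ − sin φ₁ cos φ₂ cos Δλ) = 270.56°
At arrival: θ₂ = atan2(sin Δλ cos φ₁, −cos φ₂ sin φ₁ + sin φ₂ cos φ₁ cos Δλ) = 281.40°
Δθ = θ₂ − θ₁ = +10.8°

+10.8°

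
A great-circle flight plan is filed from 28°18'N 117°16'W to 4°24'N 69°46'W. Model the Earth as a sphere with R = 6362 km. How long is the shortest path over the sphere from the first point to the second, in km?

Haversine: a = sin²(Δφ/2)+cos φ₁ cos φ₂ sin²(Δλ/2) = 0.18527;  σ = 2·atan2(√a,√(1−a))
σ = 50.990° → d = Rσ = 6362·0.88994 = 5662 km

5662 km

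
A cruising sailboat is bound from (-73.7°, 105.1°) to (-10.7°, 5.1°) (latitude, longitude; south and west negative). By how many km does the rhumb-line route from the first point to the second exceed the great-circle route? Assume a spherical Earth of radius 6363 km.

Great circle: cos σ = sin φ₁ sin φ₂ + cos φ₁ cos φ₂ cos Δλ,  σ = 1.4401 rad → d_gc = 9163.4 km
Rhumb line: Δψ = +1.7556, q = Δφ/Δψ = 0.6263, d_rh = R√(Δφ²+q²Δλ²) = 9865.7 km
Excess = 9865.7 − 9163.4 = 702.3 ≈ 702 km

702 km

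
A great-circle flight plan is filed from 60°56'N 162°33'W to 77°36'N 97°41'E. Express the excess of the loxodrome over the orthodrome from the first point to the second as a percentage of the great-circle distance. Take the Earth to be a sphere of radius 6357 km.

12.1%

Great circle: σ = 0.5809 rad → d_gc = Rσ = 3692.8 km
Rhumb: Δφ = +0.2909, Δλ = -1.7413, Δψ = +0.8698, q = Δφ/Δψ = 0.3344 → d_rh = R√(Δφ²+q²Δλ²) = 4138.2 km
Excess = (4138.2 − 3692.8) / 3692.8 = 445.4 / 3692.8 = 12.06% ≈ 12.1%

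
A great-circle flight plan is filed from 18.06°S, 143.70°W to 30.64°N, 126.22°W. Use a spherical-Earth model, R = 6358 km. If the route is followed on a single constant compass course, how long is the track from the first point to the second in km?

5718 km

Rhumb course C = atan2(Δλ, Δψ) with Δψ = ln[tan(π/4+φ₂/2)/tan(π/4+φ₁/2)] = +0.8828, Δλ = +0.3051 → C = 19.06°
d = R·|Δφ| / |cos C| = 6358·0.84998 / 0.94515 = 5718 km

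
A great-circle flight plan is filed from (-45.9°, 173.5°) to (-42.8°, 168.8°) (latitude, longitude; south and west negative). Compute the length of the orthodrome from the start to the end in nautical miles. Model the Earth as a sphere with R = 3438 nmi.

274 nmi

Haversine: a = sin²(Δφ/2)+cos φ₁ cos φ₂ sin²(Δλ/2) = 0.00159;  σ = 2·atan2(√a,√(1−a))
σ = 4.571° → d = Rσ = 3438·0.07977 = 274 nmi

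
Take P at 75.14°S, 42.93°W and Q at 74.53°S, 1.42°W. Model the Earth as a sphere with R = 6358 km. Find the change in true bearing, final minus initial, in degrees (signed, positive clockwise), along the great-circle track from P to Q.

At departure: θ₁ = atan2(sin Δλ cos φ₂, cos φ₁ sin φ₂ − sin φ₁ cos φ₂ cos Δλ) = 107.02°
At arrival: θ₂ = atan2(sin Δλ cos φ₁, −cos φ₂ sin φ₁ + sin φ₂ cos φ₁ cos Δλ) = 66.84°
Δθ = θ₂ − θ₁ = -40.2°

-40.2°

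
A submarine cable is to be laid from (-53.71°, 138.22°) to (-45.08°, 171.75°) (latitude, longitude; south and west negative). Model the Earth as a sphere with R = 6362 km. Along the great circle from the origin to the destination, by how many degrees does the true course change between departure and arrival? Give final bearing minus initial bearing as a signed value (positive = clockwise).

-25.8°

Initial bearing θ₁ = atan2(sin Δλ cos φ₂, cos φ₁ sin φ₂ − sin φ₁ cos φ₂ cos Δλ) = 81.92°
Final bearing θ₂ = (initial bearing from the destination back to the start) + 180° = 56.09°
Δθ = θ₂ − θ₁ = -25.8°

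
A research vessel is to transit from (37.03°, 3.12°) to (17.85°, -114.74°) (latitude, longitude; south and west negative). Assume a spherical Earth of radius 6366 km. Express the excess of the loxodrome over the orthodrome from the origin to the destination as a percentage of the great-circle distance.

5.8%

Great circle: σ = 1.7421 rad → d_gc = Rσ = 11090.5 km
Rhumb: Δφ = -0.3348, Δλ = -2.0570, Δψ = -0.3799, q = Δφ/Δψ = 0.8811 → d_rh = R√(Δφ²+q²Δλ²) = 11733.0 km
Excess = (11733.0 − 11090.5) / 11090.5 = 642.5 / 11090.5 = 5.79% ≈ 5.8%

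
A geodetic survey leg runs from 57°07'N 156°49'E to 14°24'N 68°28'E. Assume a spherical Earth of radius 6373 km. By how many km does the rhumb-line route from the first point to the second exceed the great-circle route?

Great circle: cos σ = sin φ₁ sin φ₂ + cos φ₁ cos φ₂ cos Δλ,  σ = 1.3449 rad → d_gc = 8571.0 km
Rhumb line: Δψ = -0.9664, q = Δφ/Δψ = 0.7715, d_rh = R√(Δφ²+q²Δλ²) = 8947.2 km
Excess = 8947.2 − 8571.0 = 376.2 ≈ 376 km

376 km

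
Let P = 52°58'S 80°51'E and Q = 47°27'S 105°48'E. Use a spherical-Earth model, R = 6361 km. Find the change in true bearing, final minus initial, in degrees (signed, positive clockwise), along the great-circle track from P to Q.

At departure: θ₁ = atan2(sin Δλ cos φ₂, cos φ₁ sin φ₂ − sin φ₁ cos φ₂ cos Δλ) = 80.89°
At arrival: θ₂ = atan2(sin Δλ cos φ₁, −cos φ₂ sin φ₁ + sin φ₂ cos φ₁ cos Δλ) = 61.57°
Δθ = θ₂ − θ₁ = -19.3°

-19.3°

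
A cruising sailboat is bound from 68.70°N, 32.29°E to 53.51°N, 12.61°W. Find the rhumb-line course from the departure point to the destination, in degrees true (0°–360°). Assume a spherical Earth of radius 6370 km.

Δψ = ln[tan(π/4+φ₂/2)/tan(π/4+φ₁/2)] = -0.5613
Δλ = -0.7837 rad (taken the short way round)
course = atan2(Δλ, Δψ) = 234.39°

234.4°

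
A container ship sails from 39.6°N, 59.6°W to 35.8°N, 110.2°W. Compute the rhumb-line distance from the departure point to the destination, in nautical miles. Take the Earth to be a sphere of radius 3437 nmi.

Δψ = ln[tan(π/4+φ₂/2)/tan(π/4+φ₁/2)] = -0.0839;  Δφ = -0.0663 rad,  Δλ = -0.8831 rad
q = Δφ/Δψ = 0.7909
d = R·√(Δφ² + q²Δλ²) = 3437·0.70162 = 2411 nmi

2411 nmi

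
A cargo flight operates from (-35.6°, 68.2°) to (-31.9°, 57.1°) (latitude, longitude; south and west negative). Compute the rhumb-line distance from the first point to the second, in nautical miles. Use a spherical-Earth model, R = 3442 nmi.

597 nmi

Δψ = ln[tan(π/4+φ₂/2)/tan(π/4+φ₁/2)] = +0.0777;  Δφ = +0.0646 rad,  Δλ = -0.1937 rad
q = Δφ/Δψ = 0.8312
d = R·√(Δφ² + q²Δλ²) = 3442·0.17350 = 597 nmi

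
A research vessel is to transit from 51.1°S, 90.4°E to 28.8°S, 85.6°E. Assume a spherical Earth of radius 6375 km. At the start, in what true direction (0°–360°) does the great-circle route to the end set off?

N = sin Δλ·cos φ₂ = -0.0733;  D = cos φ₁ sin φ₂ − sin φ₁ cos φ₂ cos Δλ = +0.3771
initial course = atan2(N, D) = 349.00°

349.0°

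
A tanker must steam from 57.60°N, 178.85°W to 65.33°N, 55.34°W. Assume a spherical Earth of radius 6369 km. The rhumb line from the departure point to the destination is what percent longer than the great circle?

Great circle: σ = 0.8714 rad → d_gc = Rσ = 5549.7 km
Rhumb: Δφ = +0.1349, Δλ = +2.1557, Δψ = +0.2841, q = Δφ/Δψ = 0.4749 → d_rh = R√(Δφ²+q²Δλ²) = 6576.0 km
Excess = (6576.0 − 5549.7) / 5549.7 = 1026.3 / 5549.7 = 18.49% ≈ 18.5%

18.5%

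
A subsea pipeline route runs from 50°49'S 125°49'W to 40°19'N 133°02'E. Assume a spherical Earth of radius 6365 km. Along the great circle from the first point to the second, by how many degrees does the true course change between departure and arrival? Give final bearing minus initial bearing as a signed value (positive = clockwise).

At departure: θ₁ = atan2(sin Δλ cos φ₂, cos φ₁ sin φ₂ − sin φ₁ cos φ₂ cos Δλ) = 291.49°
At arrival: θ₂ = atan2(sin Δλ cos φ₁, −cos φ₂ sin φ₁ + sin φ₂ cos φ₁ cos Δλ) = 309.55°
Δθ = θ₂ − θ₁ = +18.1°

+18.1°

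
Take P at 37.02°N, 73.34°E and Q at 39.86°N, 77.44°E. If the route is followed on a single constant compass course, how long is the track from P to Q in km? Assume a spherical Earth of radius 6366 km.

Δψ = ln[tan(π/4+φ₂/2)/tan(π/4+φ₁/2)] = +0.0633;  Δφ = +0.0496 rad,  Δλ = +0.0716 rad
q = Δφ/Δψ = 0.7831
d = R·√(Δφ² + q²Δλ²) = 6366·0.07481 = 476 km

476 km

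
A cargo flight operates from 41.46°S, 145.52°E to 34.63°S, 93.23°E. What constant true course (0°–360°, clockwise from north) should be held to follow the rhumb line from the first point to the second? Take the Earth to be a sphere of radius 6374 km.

279.4°

Meridional parts: M(φ₁)=-0.7965, M(φ₂)=-0.6450 → ΔM = +0.1516;  Δλ = -0.9126 rad
tan C = Δλ / ΔM = -6.0213 → C = 279.43°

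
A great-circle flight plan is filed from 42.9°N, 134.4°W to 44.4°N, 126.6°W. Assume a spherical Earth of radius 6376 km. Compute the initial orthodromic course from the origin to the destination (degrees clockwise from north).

72.4°

N = sin Δλ·cos φ₂ = +0.0970;  D = cos φ₁ sin φ₂ − sin φ₁ cos φ₂ cos Δλ = +0.0307
initial course = atan2(N, D) = 72.44°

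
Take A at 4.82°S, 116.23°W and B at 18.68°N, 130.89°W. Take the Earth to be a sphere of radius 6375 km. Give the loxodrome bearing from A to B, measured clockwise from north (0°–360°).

Meridional parts: M(φ₁)=-0.0842, M(φ₂)=+0.3320 → ΔM = +0.4162;  Δλ = -0.2559 rad
tan C = Δλ / ΔM = -0.6148 → C = 328.42°

328.4°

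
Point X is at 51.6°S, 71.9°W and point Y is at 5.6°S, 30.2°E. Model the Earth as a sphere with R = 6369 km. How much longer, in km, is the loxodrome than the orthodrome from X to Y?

465 km

Great circle: cos σ = sin φ₁ sin φ₂ + cos φ₁ cos φ₂ cos Δλ,  σ = 1.6239 rad → d_gc = 10342.8 km
Rhumb line: Δψ = +0.9570, q = Δφ/Δψ = 0.8389, d_rh = R√(Δφ²+q²Δλ²) = 10807.7 km
Excess = 10807.7 − 10342.8 = 464.9 ≈ 465 km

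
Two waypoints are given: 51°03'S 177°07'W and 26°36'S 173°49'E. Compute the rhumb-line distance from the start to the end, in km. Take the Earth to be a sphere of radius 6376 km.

2828 km

Δψ = ln[tan(π/4+φ₂/2)/tan(π/4+φ₁/2)] = +0.5576;  Δφ = +0.4267 rad,  Δλ = -0.1582 rad
q = Δφ/Δψ = 0.7653
d = R·√(Δφ² + q²Δλ²) = 6376·0.44358 = 2828 km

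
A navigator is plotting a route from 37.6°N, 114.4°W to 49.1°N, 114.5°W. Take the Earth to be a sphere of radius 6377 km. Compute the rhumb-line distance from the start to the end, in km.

Rhumb course C = atan2(Δλ, Δψ) with Δψ = ln[tan(π/4+φ₂/2)/tan(π/4+φ₁/2)] = +0.2773, Δλ = -0.0017 → C = 359.64°
d = R·|Δφ| / |cos C| = 6377·0.20071 / 0.99998 = 1280 km

1280 km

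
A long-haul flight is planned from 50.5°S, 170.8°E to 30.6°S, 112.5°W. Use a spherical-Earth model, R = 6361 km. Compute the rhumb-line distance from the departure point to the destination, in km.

Rhumb course C = atan2(Δλ, Δψ) with Δψ = ln[tan(π/4+φ₂/2)/tan(π/4+φ₁/2)] = +0.4629, Δλ = +1.3387 → C = 70.93°
d = R·|Δφ| / |cos C| = 6361·0.34732 / 0.32680 = 6760 km

6760 km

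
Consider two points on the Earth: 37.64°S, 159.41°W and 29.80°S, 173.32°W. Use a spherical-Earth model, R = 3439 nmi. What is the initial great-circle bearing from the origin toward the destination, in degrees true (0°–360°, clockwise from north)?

N = sin Δλ·cos φ₂ = -0.2086;  D = cos φ₁ sin φ₂ − sin φ₁ cos φ₂ cos Δλ = +0.1209
initial course = atan2(N, D) = 300.09°

300.1°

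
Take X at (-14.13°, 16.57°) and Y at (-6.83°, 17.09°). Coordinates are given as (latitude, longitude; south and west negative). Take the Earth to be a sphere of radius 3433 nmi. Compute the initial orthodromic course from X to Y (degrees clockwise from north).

N = sin Δλ·cos φ₂ = +0.0090;  D = cos φ₁ sin φ₂ − sin φ₁ cos φ₂ cos Δλ = +0.1271
initial course = atan2(N, D) = 4.06°

4.1°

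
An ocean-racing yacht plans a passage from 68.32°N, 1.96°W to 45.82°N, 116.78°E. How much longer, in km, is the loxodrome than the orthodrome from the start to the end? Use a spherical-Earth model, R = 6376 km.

Great circle: cos σ = sin φ₁ sin φ₂ + cos φ₁ cos φ₂ cos Δλ,  σ = 0.9972 rad → d_gc = 6358.4 km
Rhumb line: Δψ = -0.7512, q = Δφ/Δψ = 0.5228, d_rh = R√(Δφ²+q²Δλ²) = 7347.5 km
Excess = 7347.5 − 6358.4 = 989.1 ≈ 989 km

989 km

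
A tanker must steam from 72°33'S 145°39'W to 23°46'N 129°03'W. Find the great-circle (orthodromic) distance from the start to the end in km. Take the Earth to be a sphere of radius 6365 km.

10773 km

cos σ = sin φ₁ sin φ₂ + cos φ₁ cos φ₂ cos Δλ
      = sin(-72.55°)sin(23.77°) + cos(-72.55°)cos(23.77°)cos(16.60°) = -0.1215
σ = 96.976° → d = Rσ = 6365·1.69256 = 10773 km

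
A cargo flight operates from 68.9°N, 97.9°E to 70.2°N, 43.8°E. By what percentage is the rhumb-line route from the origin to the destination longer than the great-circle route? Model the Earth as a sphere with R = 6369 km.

3.4%

Great circle: σ = 0.3198 rad → d_gc = Rσ = 2036.7 km
Rhumb: Δφ = +0.0227, Δλ = -0.9442, Δψ = +0.0650, q = Δφ/Δψ = 0.3493 → d_rh = R√(Δφ²+q²Δλ²) = 2105.4 km
Excess = (2105.4 − 2036.7) / 2036.7 = 68.7 / 2036.7 = 3.37% ≈ 3.4%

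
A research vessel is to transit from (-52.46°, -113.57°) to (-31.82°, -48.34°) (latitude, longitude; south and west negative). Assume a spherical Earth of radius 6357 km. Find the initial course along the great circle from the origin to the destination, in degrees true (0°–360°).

92.9°

N = sin Δλ·cos φ₂ = +0.7715;  D = cos φ₁ sin φ₂ − sin φ₁ cos φ₂ cos Δλ = -0.0390
initial course = atan2(N, D) = 92.89°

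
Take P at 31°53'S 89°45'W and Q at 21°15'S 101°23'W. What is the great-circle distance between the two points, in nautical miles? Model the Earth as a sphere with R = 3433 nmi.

cos σ = sin φ₁ sin φ₂ + cos φ₁ cos φ₂ cos Δλ
      = sin(-31.88°)sin(-21.25°) + cos(-31.88°)cos(-21.25°)cos(-11.63°) = 0.9666
σ = 14.856° → d = Rσ = 3433·0.25929 = 890 nmi

890 nmi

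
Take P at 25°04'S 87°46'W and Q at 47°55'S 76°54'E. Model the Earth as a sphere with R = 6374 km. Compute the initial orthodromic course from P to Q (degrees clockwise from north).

169.4°

θ = atan2( sin Δλ·cos φ₂ ,  cos φ₁ sin φ₂ − sin φ₁ cos φ₂ cos Δλ )
  = atan2(+0.1772, -0.9461) = 169.39°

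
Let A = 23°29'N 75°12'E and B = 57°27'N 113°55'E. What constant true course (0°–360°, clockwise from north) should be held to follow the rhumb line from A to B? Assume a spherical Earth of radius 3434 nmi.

39.9°

Meridional parts: M(φ₁)=+0.4218, M(φ₂)=+1.2312 → ΔM = +0.8093;  Δλ = +0.6757 rad
tan C = Δλ / ΔM = +0.8349 → C = 39.86°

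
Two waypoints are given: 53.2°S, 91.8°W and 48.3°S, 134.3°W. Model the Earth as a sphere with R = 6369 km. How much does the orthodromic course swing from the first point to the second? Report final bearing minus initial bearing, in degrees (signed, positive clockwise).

+33.5°

Initial bearing θ₁ = atan2(sin Δλ cos φ₂, cos φ₁ sin φ₂ − sin φ₁ cos φ₂ cos Δλ) = 263.08°
Final bearing θ₂ = (initial bearing from the destination back to the start) + 180° = 296.63°
Δθ = θ₂ − θ₁ = +33.5°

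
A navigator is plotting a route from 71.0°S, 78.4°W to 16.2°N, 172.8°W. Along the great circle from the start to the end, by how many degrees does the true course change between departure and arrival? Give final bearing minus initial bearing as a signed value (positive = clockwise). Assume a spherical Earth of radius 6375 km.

Initial bearing θ₁ = atan2(sin Δλ cos φ₂, cos φ₁ sin φ₂ − sin φ₁ cos φ₂ cos Δλ) = 271.27°
Final bearing θ₂ = (initial bearing from the destination back to the start) + 180° = 340.19°
Δθ = θ₂ − θ₁ = +68.9°

+68.9°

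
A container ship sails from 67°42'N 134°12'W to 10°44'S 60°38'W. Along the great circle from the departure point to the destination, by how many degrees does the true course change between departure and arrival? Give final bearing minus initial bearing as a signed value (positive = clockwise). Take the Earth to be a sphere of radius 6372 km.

At departure: θ₁ = atan2(sin Δλ cos φ₂, cos φ₁ sin φ₂ − sin φ₁ cos φ₂ cos Δλ) = 109.18°
At arrival: θ₂ = atan2(sin Δλ cos φ₁, −cos φ₂ sin φ₁ + sin φ₂ cos φ₁ cos Δλ) = 158.61°
Δθ = θ₂ − θ₁ = +49.4°

+49.4°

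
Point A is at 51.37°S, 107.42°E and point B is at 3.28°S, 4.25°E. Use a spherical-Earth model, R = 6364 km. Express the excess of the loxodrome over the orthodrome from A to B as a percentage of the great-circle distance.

4.3%

Great circle: σ = 1.6683 rad → d_gc = Rσ = 10616.8 km
Rhumb: Δφ = +0.8393, Δλ = -1.8007, Δψ = +0.9911, q = Δφ/Δψ = 0.8468 → d_rh = R√(Δφ²+q²Δλ²) = 11077.0 km
Excess = (11077.0 − 10616.8) / 10616.8 = 460.2 / 10616.8 = 4.33% ≈ 4.3%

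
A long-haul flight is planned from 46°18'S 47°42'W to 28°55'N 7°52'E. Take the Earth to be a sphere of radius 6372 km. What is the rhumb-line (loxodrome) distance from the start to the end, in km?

Δψ = ln[tan(π/4+φ₂/2)/tan(π/4+φ₁/2)] = +1.4414;  Δφ = +1.3128 rad,  Δλ = +0.9698 rad
q = Δφ/Δψ = 0.9108
d = R·√(Δφ² + q²Δλ²) = 6372·1.58226 = 10082 km

10082 km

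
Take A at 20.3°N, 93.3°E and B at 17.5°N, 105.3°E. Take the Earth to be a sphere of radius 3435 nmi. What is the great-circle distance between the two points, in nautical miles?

cos σ = sin φ₁ sin φ₂ + cos φ₁ cos φ₂ cos Δλ
      = sin(20.30°)sin(17.50°) + cos(20.30°)cos(17.50°)cos(12.00°) = 0.9793
σ = 11.690° → d = Rσ = 3435·0.20402 = 701 nmi

701 nmi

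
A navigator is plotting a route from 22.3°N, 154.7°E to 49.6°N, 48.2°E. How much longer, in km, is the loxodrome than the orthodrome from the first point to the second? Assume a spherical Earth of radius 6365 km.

Great circle: cos σ = sin φ₁ sin φ₂ + cos φ₁ cos φ₂ cos Δλ,  σ = 1.4519 rad → d_gc = 9241.1 km
Rhumb line: Δψ = +0.6004, q = Δφ/Δψ = 0.7935, d_rh = R√(Δφ²+q²Δλ²) = 9866.1 km
Excess = 9866.1 − 9241.1 = 625.0 ≈ 625 km

625 km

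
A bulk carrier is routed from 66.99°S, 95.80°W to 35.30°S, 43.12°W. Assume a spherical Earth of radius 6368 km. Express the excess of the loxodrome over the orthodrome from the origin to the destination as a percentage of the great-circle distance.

2.3%

Great circle: σ = 0.7593 rad → d_gc = Rσ = 4835.5 km
Rhumb: Δφ = +0.5531, Δλ = +0.9194, Δψ = +0.9326, q = Δφ/Δψ = 0.5930 → d_rh = R√(Δφ²+q²Δλ²) = 4945.9 km
Excess = (4945.9 − 4835.5) / 4835.5 = 110.4 / 4835.5 = 2.28% ≈ 2.3%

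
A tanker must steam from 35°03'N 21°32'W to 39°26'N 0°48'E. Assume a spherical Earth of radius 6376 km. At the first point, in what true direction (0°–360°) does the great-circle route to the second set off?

69.5°

N = sin Δλ·cos φ₂ = +0.2935;  D = cos φ₁ sin φ₂ − sin φ₁ cos φ₂ cos Δλ = +0.1097
initial course = atan2(N, D) = 69.51°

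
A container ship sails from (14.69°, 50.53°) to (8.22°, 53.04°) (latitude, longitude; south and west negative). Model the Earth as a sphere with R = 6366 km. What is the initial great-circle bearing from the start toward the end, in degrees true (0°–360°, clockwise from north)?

158.9°

N = sin Δλ·cos φ₂ = +0.0433;  D = cos φ₁ sin φ₂ − sin φ₁ cos φ₂ cos Δλ = -0.1124
initial course = atan2(N, D) = 158.92°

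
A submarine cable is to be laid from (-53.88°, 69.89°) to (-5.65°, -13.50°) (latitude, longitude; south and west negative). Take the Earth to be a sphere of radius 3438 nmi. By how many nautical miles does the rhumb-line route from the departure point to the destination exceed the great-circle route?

143 nmi

Great circle: cos σ = sin φ₁ sin φ₂ + cos φ₁ cos φ₂ cos Δλ,  σ = 1.4232 rad → d_gc = 4892.99 nmi
Rhumb line: Δψ = +1.0218, q = Δφ/Δψ = 0.8238, d_rh = R√(Δφ²+q²Δλ²) = 5036.47 nmi
Excess = 5036.47 − 4892.99 = 143.48 ≈ 143 nmi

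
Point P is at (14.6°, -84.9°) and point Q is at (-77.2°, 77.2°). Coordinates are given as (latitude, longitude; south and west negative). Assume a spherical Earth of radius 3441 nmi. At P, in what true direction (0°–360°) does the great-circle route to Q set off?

175.6°

θ = atan2( sin Δλ·cos φ₂ ,  cos φ₁ sin φ₂ − sin φ₁ cos φ₂ cos Δλ )
  = atan2(+0.0681, -0.8905) = 175.63°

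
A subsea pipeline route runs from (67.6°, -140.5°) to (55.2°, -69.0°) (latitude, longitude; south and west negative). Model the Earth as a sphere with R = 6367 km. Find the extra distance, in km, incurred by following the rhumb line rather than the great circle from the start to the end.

203 km

Great circle: cos σ = sin φ₁ sin φ₂ + cos φ₁ cos φ₂ cos Δλ,  σ = 0.5949 rad → d_gc = 3787.8 km
Rhumb line: Δψ = -0.4591, q = Δφ/Δψ = 0.4714, d_rh = R√(Δφ²+q²Δλ²) = 3990.7 km
Excess = 3990.7 − 3787.8 = 202.9 ≈ 203 km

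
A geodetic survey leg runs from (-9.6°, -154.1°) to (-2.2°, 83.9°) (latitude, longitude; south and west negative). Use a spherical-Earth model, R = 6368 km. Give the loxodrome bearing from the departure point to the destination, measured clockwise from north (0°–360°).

Δψ = ln[tan(π/4+φ₂/2)/tan(π/4+φ₁/2)] = +0.1299
Δλ = -2.1293 rad (taken the short way round)
course = atan2(Δλ, Δψ) = 273.49°

273.5°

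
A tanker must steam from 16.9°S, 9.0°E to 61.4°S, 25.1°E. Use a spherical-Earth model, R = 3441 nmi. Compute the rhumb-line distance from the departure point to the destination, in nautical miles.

Rhumb course C = atan2(Δλ, Δψ) with Δψ = ln[tan(π/4+φ₂/2)/tan(π/4+φ₁/2)] = -1.0676, Δλ = +0.2810 → C = 165.25°
d = R·|Δφ| / |cos C| = 3441·0.77667 / 0.96706 = 2764 nmi

2764 nmi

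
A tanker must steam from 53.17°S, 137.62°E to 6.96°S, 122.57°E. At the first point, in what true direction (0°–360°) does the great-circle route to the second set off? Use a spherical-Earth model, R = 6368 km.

N = sin Δλ·cos φ₂ = -0.2577;  D = cos φ₁ sin φ₂ − sin φ₁ cos φ₂ cos Δλ = +0.6946
initial course = atan2(N, D) = 339.64°

339.6°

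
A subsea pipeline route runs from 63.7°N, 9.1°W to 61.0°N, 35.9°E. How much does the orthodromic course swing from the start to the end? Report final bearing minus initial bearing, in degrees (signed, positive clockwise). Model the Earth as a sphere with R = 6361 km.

At departure: θ₁ = atan2(sin Δλ cos φ₂, cos φ₁ sin φ₂ − sin φ₁ cos φ₂ cos Δλ) = 76.83°
At arrival: θ₂ = atan2(sin Δλ cos φ₁, −cos φ₂ sin φ₁ + sin φ₂ cos φ₁ cos Δλ) = 117.14°
Δθ = θ₂ − θ₁ = +40.3°

+40.3°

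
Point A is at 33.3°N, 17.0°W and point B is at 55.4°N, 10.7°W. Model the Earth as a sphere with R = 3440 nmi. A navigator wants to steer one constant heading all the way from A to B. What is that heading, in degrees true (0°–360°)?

Meridional parts: M(φ₁)=+0.6170, M(φ₂)=+1.1665 → ΔM = +0.5495;  Δλ = +0.1100 rad
tan C = Δλ / ΔM = +0.2001 → C = 11.32°

11.3°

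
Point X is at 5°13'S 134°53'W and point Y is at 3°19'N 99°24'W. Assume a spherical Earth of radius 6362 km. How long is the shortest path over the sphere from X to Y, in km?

4048 km

Haversine: a = sin²(Δφ/2)+cos φ₁ cos φ₂ sin²(Δλ/2) = 0.09785;  σ = 2·atan2(√a,√(1−a))
σ = 36.458° → d = Rσ = 6362·0.63631 = 4048 km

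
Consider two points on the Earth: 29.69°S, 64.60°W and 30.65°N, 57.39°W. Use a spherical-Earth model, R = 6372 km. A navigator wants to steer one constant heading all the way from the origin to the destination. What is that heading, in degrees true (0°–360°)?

6.5°

Meridional parts: M(φ₁)=-0.5431, M(φ₂)=+0.5624 → ΔM = +1.1055;  Δλ = +0.1258 rad
tan C = Δλ / ΔM = +0.1138 → C = 6.49°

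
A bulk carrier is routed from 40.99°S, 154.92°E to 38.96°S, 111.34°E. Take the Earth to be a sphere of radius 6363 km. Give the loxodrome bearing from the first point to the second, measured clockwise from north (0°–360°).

Meridional parts: M(φ₁)=-0.7856, M(φ₂)=-0.7394 → ΔM = +0.0462;  Δλ = -0.7606 rad
tan C = Δλ / ΔM = -16.4494 → C = 273.48°

273.5°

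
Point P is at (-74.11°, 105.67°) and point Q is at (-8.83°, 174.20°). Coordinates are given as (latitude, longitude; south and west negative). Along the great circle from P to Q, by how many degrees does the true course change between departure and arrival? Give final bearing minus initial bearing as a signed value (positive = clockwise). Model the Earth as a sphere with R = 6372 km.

Initial bearing θ₁ = atan2(sin Δλ cos φ₂, cos φ₁ sin φ₂ − sin φ₁ cos φ₂ cos Δλ) = 71.60°
Final bearing θ₂ = (initial bearing from the destination back to the start) + 180° = 15.24°
Δθ = θ₂ − θ₁ = -56.4°

-56.4°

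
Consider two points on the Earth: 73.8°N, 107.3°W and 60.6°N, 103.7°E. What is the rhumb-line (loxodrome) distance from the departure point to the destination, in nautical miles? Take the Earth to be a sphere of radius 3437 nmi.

3459 nmi

Δψ = ln[tan(π/4+φ₂/2)/tan(π/4+φ₁/2)] = -0.6116;  Δφ = -0.2304 rad,  Δλ = -2.6005 rad
q = Δφ/Δψ = 0.3767
d = R·√(Δφ² + q²Δλ²) = 3437·1.00636 = 3459 nmi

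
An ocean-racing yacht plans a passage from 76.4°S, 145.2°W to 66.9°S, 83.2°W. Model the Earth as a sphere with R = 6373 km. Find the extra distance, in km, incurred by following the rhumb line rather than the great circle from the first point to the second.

Great circle: cos σ = sin φ₁ sin φ₂ + cos φ₁ cos φ₂ cos Δλ,  σ = 0.3559 rad → d_gc = 2268.0 km
Rhumb line: Δψ = +0.5387, q = Δφ/Δψ = 0.3078, d_rh = R√(Δφ²+q²Δλ²) = 2371.0 km
Excess = 2371.0 − 2268.0 = 103.0 ≈ 103 km

103 km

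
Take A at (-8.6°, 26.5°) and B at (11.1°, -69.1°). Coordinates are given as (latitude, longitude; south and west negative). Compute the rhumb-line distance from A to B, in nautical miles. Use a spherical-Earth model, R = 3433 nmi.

5819 nmi

Rhumb course C = atan2(Δλ, Δψ) with Δψ = ln[tan(π/4+φ₂/2)/tan(π/4+φ₁/2)] = +0.3456, Δλ = -1.6685 → C = 281.70°
d = R·|Δφ| / |cos C| = 3433·0.34383 / 0.20283 = 5819 nmi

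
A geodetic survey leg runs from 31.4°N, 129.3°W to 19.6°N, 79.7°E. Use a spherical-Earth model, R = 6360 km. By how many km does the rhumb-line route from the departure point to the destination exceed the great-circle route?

Great circle: cos σ = sin φ₁ sin φ₂ + cos φ₁ cos φ₂ cos Δλ,  σ = 2.1276 rad → d_gc = 13531.7 km
Rhumb line: Δψ = -0.2288, q = Δφ/Δψ = 0.9003, d_rh = R√(Δφ²+q²Δλ²) = 15146.4 km
Excess = 15146.4 − 13531.7 = 1614.7 ≈ 1615 km

1615 km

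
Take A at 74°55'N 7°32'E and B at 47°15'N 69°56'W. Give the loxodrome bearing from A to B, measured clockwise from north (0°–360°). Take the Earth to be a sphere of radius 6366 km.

Δψ = ln[tan(π/4+φ₂/2)/tan(π/4+φ₁/2)] = -1.0839
Δλ = -1.3520 rad (taken the short way round)
course = atan2(Δλ, Δψ) = 231.28°

231.3°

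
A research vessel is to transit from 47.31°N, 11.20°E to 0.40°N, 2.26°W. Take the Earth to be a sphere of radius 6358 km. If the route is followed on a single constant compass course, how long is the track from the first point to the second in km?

5368 km

Δψ = ln[tan(π/4+φ₂/2)/tan(π/4+φ₁/2)] = -0.9326;  Δφ = -0.8187 rad,  Δλ = -0.2349 rad
q = Δφ/Δψ = 0.8779
d = R·√(Δφ² + q²Δλ²) = 6358·0.84431 = 5368 km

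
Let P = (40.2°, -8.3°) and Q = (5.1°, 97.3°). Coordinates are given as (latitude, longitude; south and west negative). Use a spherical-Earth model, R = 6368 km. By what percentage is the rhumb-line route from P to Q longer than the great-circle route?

3.2%

Great circle: σ = 1.7185 rad → d_gc = Rσ = 10943.7 km
Rhumb: Δφ = -0.6126, Δλ = +1.8431, Δψ = -0.6783, q = Δφ/Δψ = 0.9031 → d_rh = R√(Δφ²+q²Δλ²) = 11294.5 km
Excess = (11294.5 − 10943.7) / 10943.7 = 350.8 / 10943.7 = 3.21% ≈ 3.2%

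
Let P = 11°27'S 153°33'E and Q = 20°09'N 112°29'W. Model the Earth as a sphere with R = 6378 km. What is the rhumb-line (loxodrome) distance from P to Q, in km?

Δψ = ln[tan(π/4+φ₂/2)/tan(π/4+φ₁/2)] = +0.5603;  Δφ = +0.5515 rad,  Δλ = +1.6400 rad
q = Δφ/Δψ = 0.9842
d = R·√(Δφ² + q²Δλ²) = 6378·1.70582 = 10880 km

10880 km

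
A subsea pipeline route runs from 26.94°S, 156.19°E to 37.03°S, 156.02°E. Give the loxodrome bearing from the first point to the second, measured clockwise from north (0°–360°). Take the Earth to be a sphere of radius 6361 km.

Δψ = ln[tan(π/4+φ₂/2)/tan(π/4+φ₁/2)] = -0.2081
Δλ = -0.0030 rad (taken the short way round)
course = atan2(Δλ, Δψ) = 180.82°

180.8°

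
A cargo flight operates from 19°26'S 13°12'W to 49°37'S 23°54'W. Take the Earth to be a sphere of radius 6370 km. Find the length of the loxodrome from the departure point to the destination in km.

Rhumb course C = atan2(Δλ, Δψ) with Δψ = ln[tan(π/4+φ₂/2)/tan(π/4+φ₁/2)] = -0.6544, Δλ = -0.1868 → C = 195.93°
d = R·|Δφ| / |cos C| = 6370·0.52680 / 0.96161 = 3490 km

3490 km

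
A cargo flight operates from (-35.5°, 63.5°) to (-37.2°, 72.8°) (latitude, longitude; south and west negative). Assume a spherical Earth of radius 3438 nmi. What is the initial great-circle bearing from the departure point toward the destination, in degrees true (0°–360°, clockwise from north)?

N = sin Δλ·cos φ₂ = +0.1287;  D = cos φ₁ sin φ₂ − sin φ₁ cos φ₂ cos Δλ = -0.0357
initial course = atan2(N, D) = 105.52°

105.5°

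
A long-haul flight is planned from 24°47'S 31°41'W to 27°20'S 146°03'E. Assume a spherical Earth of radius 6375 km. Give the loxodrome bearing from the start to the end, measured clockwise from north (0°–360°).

Δψ = ln[tan(π/4+φ₂/2)/tan(π/4+φ₁/2)] = -0.0495
Δλ = +3.1020 rad (taken the short way round)
course = atan2(Δλ, Δψ) = 90.92°

90.9°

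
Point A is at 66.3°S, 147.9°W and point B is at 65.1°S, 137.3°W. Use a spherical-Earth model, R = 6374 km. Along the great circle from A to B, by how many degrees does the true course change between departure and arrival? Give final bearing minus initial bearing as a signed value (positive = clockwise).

At departure: θ₁ = atan2(sin Δλ cos φ₂, cos φ₁ sin φ₂ − sin φ₁ cos φ₂ cos Δλ) = 79.49°
At arrival: θ₂ = atan2(sin Δλ cos φ₁, −cos φ₂ sin φ₁ + sin φ₂ cos φ₁ cos Δλ) = 69.83°
Δθ = θ₂ − θ₁ = -9.7°

-9.7°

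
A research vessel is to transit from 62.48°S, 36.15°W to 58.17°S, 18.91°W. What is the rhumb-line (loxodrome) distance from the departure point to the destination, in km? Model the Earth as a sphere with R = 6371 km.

Rhumb course C = atan2(Δλ, Δψ) with Δψ = ln[tan(π/4+φ₂/2)/tan(π/4+φ₁/2)] = +0.1522, Δλ = +0.3009 → C = 63.17°
d = R·|Δφ| / |cos C| = 6371·0.07522 / 0.45137 = 1062 km

1062 km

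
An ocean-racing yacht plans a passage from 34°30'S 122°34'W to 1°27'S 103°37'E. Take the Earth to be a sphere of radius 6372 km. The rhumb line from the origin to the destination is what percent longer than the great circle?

4.5%

Great circle: σ = 2.1604 rad → d_gc = Rσ = 13766.4 km
Rhumb: Δφ = +0.5768, Δλ = -2.3355, Δψ = +0.6169, q = Δφ/Δψ = 0.9350 → d_rh = R√(Δφ²+q²Δλ²) = 14392.6 km
Excess = (14392.6 − 13766.4) / 13766.4 = 626.2 / 13766.4 = 4.549% ≈ 4.5%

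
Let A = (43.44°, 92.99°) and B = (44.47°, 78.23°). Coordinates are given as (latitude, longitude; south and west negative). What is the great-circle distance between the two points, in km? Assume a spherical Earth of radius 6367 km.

Haversine: a = sin²(Δφ/2)+cos φ₁ cos φ₂ sin²(Δλ/2) = 0.00863;  σ = 2·atan2(√a,√(1−a))
σ = 10.661° → d = Rσ = 6367·0.18606 = 1185 km

1185 km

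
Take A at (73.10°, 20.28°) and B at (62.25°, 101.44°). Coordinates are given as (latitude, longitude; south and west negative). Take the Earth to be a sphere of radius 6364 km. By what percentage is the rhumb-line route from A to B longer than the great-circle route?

7.7%

Great circle: σ = 0.5205 rad → d_gc = Rσ = 3312.5 km
Rhumb: Δφ = -0.1894, Δλ = +1.4165, Δψ = -0.5085, q = Δφ/Δψ = 0.3724 → d_rh = R√(Δφ²+q²Δλ²) = 3567.1 km
Excess = (3567.1 − 3312.5) / 3312.5 = 254.6 / 3312.5 = 7.69% ≈ 7.7%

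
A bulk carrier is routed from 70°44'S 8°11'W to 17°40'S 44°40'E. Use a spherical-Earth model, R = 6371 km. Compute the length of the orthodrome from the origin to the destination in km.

cos σ = sin φ₁ sin φ₂ + cos φ₁ cos φ₂ cos Δλ
      = sin(-70.73°)sin(-17.67°) + cos(-70.73°)cos(-17.67°)cos(52.85°) = 0.4764
σ = 61.553° → d = Rσ = 6371·1.07430 = 6844 km

6844 km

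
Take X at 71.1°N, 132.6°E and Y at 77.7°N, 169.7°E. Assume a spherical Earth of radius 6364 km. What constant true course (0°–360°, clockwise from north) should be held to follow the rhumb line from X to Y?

Meridional parts: M(φ₁)=+1.7931, M(φ₂)=+2.2279 → ΔM = +0.4348;  Δλ = +0.6475 rad
tan C = Δλ / ΔM = +1.4891 → C = 56.12°

56.1°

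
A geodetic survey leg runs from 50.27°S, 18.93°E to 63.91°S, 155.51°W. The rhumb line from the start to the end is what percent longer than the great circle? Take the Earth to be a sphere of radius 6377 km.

Great circle: σ = 1.1473 rad → d_gc = Rσ = 7316.5 km
Rhumb: Δφ = -0.2381, Δλ = -3.0446, Δψ = -0.4443, q = Δφ/Δψ = 0.5358 → d_rh = R√(Δφ²+q²Δλ²) = 10513.2 km
Excess = (10513.2 − 7316.5) / 7316.5 = 3196.7 / 7316.5 = 43.69% ≈ 43.7%

43.7%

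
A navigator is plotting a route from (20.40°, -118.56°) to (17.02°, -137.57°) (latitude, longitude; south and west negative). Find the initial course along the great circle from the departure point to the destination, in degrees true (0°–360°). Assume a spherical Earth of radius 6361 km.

262.5°

N = sin Δλ·cos φ₂ = -0.3115;  D = cos φ₁ sin φ₂ − sin φ₁ cos φ₂ cos Δλ = -0.0408
initial course = atan2(N, D) = 262.54°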